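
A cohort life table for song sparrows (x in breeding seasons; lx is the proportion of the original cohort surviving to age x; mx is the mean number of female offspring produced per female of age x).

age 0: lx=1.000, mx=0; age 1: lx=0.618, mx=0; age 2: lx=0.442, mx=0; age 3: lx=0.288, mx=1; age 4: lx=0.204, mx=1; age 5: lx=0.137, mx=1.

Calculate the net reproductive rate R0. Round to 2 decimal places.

lx·mx by age: 0, 0, 0, 0.288, 0.204, 0.137
R0 = Σ lx·mx = 0.629 → 0.63

0.63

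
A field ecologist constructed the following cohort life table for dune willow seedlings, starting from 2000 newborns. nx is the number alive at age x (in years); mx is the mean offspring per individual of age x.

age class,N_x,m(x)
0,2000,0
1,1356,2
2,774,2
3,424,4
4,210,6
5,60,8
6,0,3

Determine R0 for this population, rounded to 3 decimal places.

3.848

lx = nx/n0 = nx/2000: 1, 0.678, 0.387, 0.212, 0.105, 0.03, 0
lx·mx by age: 0, 1.356, 0.774, 0.848, 0.63, 0.24, 0
R0 = Σ lx·mx = 3.848 → 3.848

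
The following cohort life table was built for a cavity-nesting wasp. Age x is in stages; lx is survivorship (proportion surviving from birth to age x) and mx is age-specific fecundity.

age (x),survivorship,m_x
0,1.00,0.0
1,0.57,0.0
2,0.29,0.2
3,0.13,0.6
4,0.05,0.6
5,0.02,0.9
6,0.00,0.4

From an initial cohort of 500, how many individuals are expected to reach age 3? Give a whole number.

65

Expected survivors = N0 · l_3 = 500 × 0.13 = 65 → 65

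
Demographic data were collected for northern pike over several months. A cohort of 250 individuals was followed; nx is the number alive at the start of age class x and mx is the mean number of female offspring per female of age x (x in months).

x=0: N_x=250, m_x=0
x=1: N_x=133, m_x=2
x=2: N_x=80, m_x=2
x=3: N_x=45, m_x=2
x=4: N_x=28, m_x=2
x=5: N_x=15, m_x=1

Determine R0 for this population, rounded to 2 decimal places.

2.35

lx = nx/n0 = nx/250: 1, 0.532, 0.32, 0.18, 0.112, 0.06
lx·mx by age: 0, 1.064, 0.64, 0.36, 0.224, 0.06
R0 = Σ lx·mx = 2.348 → 2.35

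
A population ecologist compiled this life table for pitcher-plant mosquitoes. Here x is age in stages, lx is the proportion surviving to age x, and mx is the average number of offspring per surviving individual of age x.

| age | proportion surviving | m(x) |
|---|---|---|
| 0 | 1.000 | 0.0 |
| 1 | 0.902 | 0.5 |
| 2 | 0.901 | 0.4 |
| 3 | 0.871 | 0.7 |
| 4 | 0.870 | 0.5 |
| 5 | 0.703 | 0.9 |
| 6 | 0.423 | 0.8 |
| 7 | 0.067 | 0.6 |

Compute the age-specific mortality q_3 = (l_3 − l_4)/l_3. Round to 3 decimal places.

q_3 = (l_3 − l_4) / l_3 = (0.871 − 0.87) / 0.871
     = 0.001 / 0.871 = 0.001148… → 0.001

0.001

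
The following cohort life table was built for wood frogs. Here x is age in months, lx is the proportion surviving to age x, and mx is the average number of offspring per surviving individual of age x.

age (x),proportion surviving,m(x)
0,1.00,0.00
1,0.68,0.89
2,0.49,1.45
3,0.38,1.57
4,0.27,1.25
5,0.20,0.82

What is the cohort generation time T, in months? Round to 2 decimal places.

2.48

lx·mx: 0, 0.6052, 0.7105, 0.5966, 0.3375, 0.164 → R0 = 2.4138
x·lx·mx: 0, 0.6052, 1.421, 1.7898, 1.35, 0.82 → Σ = 5.986
T = 5.986 / 2.4138 = 2.479907… → 2.48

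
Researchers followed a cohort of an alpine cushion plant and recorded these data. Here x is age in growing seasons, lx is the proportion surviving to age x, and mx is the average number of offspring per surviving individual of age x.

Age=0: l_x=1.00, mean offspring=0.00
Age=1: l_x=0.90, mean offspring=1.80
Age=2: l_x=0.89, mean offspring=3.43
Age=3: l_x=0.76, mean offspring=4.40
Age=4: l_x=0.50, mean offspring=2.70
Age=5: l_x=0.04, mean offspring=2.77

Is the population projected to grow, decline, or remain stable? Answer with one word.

growing

R0 = Σ lx·mx = 0 + 1.62 + 3.0527 + 3.344 + 1.35 + 0.1108 = 9.4775
R0 > 1, so the population is growing.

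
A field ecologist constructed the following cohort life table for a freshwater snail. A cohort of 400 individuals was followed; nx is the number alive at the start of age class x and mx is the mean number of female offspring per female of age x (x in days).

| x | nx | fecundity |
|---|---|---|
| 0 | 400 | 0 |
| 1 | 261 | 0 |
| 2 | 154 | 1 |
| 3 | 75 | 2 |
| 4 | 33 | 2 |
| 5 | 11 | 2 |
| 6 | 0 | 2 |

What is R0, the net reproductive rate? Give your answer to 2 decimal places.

lx = nx/n0 = nx/400: 1, 0.6525, 0.385, 0.1875, 0.0825, 0.0275, 0
lx·mx by age: 0, 0, 0.385, 0.375, 0.165, 0.055, 0
R0 = Σ lx·mx = 0.98 → 0.98

0.98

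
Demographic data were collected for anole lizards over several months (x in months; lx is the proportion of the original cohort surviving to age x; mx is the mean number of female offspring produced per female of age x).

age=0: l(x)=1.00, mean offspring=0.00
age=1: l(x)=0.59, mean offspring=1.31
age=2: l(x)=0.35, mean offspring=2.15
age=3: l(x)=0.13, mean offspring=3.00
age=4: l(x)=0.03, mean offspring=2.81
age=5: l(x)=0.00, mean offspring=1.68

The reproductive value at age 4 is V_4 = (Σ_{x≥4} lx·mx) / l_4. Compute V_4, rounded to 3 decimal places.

lx·mx for x ≥ 4: 0.0843, 0 → sum = 0.0843
V_4 = 0.0843 / l_4 = 0.0843 / 0.03 = 2.81 → 2.810

2.810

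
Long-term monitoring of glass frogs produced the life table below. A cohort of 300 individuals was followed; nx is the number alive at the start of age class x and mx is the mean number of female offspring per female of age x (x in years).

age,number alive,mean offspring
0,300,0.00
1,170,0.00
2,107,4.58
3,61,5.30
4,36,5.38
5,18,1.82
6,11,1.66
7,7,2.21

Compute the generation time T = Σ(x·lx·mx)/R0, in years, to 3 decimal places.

2.894

lx = nx/n0 = nx/300: 1, 0.56667…, 0.35667…, 0.20333…, 0.12, 0.06, 0.03667…, 0.02333…
lx·mx: 0, 0, 1.633533…, 1.077667…, 0.6456, 0.1092, 0.060867…, 0.051567… → R0 = 3.578433…
x·lx·mx: 0, 0, 3.267067…, 3.233…, 2.5824, 0.546, 0.3652…, 0.360967… → Σ = 10.354633…
T = 10.354633… / 3.578433… = 2.893622… → 2.894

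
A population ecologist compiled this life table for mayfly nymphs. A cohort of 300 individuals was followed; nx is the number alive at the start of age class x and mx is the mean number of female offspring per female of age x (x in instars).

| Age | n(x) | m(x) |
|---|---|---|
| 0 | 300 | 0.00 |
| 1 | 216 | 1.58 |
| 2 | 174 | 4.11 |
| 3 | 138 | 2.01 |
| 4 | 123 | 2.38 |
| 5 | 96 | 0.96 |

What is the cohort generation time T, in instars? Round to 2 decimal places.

lx = nx/n0 = nx/300: 1, 0.72, 0.58, 0.46, 0.41, 0.32
lx·mx: 0, 1.1376, 2.3838, 0.9246, 0.9758, 0.3072 → R0 = 5.729
x·lx·mx: 0, 1.1376, 4.7676, 2.7738, 3.9032, 1.536 → Σ = 14.1182
T = 14.1182 / 5.729 = 2.464339… → 2.46

2.46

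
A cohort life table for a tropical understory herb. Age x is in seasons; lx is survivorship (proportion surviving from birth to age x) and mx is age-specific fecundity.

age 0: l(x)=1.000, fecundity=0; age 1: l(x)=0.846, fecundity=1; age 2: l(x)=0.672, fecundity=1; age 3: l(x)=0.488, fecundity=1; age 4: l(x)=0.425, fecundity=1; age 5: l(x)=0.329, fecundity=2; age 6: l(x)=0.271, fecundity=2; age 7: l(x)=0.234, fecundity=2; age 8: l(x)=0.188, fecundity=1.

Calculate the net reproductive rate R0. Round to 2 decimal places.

lx·mx by age: 0, 0.846, 0.672, 0.488, 0.425, 0.658, 0.542, 0.468, 0.188
R0 = Σ lx·mx = 4.287 → 4.29

4.29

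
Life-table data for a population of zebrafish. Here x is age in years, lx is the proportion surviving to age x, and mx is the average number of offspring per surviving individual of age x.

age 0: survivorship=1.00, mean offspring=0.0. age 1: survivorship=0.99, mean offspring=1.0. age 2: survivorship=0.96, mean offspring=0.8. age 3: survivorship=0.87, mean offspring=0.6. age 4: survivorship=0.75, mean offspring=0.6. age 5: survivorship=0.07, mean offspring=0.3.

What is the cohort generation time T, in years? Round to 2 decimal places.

lx·mx: 0, 0.99, 0.768, 0.522, 0.45, 0.021 → R0 = 2.751
x·lx·mx: 0, 0.99, 1.536, 1.566, 1.8, 0.105 → Σ = 5.997
T = 5.997 / 2.751 = 2.179935… → 2.18

2.18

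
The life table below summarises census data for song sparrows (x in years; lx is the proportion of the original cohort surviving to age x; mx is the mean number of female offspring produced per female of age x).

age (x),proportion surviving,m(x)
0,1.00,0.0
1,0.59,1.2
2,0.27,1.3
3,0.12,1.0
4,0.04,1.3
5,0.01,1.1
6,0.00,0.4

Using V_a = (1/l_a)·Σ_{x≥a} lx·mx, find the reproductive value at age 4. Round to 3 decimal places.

lx·mx for x ≥ 4: 0.052, 0.011, 0 → sum = 0.063
V_4 = 0.063 / l_4 = 0.063 / 0.04 = 1.575 → 1.575

1.575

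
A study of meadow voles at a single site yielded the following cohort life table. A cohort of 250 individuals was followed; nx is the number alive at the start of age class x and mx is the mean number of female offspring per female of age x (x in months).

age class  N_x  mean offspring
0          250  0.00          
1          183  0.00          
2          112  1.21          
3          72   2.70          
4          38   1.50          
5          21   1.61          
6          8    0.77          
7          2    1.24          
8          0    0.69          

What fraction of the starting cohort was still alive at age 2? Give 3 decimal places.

l_2 = n_2/n_0 = 112/250 = 0.448 → 0.448

0.448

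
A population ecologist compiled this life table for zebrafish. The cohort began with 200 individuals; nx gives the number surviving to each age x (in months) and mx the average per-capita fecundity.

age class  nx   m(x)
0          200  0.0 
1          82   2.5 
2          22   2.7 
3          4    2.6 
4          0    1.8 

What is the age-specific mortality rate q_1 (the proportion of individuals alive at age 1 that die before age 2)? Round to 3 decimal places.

0.732

lx = nx/n0 = nx/200: 1, 0.41, 0.11, 0.02, 0
q_1 = (l_1 − l_2) / l_1 = (0.41 − 0.11) / 0.41
     = 0.3 / 0.41 = 0.731707… → 0.732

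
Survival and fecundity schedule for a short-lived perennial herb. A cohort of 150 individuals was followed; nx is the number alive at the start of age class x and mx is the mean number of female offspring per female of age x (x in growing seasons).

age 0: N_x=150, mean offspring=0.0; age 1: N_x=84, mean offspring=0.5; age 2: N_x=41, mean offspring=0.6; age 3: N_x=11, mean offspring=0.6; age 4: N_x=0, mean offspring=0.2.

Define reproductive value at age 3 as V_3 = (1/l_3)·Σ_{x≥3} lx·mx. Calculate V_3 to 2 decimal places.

0.60

lx = nx/n0 = nx/150: 1, 0.56, 0.27333…, 0.07333…, 0
lx·mx for x ≥ 3: 0.044…, 0 → sum = 0.044…
V_3 = 0.044… / l_3 = 0.044… / 0.073333… = 0.6… → 0.60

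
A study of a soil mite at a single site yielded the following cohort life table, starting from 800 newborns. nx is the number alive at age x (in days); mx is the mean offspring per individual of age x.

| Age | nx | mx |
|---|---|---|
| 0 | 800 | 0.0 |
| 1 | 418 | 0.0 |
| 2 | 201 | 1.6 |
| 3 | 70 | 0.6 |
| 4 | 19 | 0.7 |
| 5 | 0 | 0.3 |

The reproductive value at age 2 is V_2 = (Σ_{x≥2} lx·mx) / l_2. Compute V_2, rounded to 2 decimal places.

lx = nx/n0 = nx/800: 1, 0.5225, 0.25125, 0.0875, 0.02375, 0
lx·mx for x ≥ 2: 0.402, 0.0525, 0.016625, 0 → sum = 0.471125
V_2 = 0.471125 / l_2 = 0.471125 / 0.25125 = 1.875124… → 1.88

1.88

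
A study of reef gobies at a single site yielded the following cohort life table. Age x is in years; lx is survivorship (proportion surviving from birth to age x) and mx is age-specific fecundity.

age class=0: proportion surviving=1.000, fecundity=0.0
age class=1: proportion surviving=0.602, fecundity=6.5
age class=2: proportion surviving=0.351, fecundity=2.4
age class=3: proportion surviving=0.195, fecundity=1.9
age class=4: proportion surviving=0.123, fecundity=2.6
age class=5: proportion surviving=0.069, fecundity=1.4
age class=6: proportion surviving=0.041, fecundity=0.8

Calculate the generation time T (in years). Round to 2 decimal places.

lx·mx: 0, 3.913, 0.8424, 0.3705, 0.3198, 0.0966, 0.0328 → R0 = 5.5751
x·lx·mx: 0, 3.913, 1.6848, 1.1115, 1.2792, 0.483, 0.1968 → Σ = 8.6683
T = 8.6683 / 5.5751 = 1.554824… → 1.55

1.55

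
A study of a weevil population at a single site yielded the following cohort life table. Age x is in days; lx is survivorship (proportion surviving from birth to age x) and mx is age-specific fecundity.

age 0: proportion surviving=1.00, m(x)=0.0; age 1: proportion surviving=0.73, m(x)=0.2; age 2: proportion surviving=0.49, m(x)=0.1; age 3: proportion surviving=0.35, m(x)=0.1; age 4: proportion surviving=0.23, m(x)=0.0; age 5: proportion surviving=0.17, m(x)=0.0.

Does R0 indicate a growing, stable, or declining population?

declining

R0 = Σ lx·mx = 0 + 0.146 + 0.049 + 0.035 + 0 + 0 = 0.23
R0 < 1, so the population is declining.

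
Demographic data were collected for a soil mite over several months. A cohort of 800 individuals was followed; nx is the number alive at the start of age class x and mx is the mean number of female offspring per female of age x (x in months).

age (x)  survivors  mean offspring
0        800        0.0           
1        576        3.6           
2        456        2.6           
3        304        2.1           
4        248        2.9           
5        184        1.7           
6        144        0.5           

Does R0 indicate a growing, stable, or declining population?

lx = nx/n0 = nx/800: 1, 0.72, 0.57, 0.38, 0.31, 0.23, 0.18
R0 = Σ lx·mx = 0 + 2.592 + 1.482 + 0.798 + 0.899 + 0.391 + 0.09 = 6.252
R0 > 1, so the population is growing.

growing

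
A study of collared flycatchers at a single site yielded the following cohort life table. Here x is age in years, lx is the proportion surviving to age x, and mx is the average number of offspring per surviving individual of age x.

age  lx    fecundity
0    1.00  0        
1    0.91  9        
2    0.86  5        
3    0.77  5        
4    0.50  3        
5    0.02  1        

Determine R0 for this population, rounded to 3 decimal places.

17.860

lx·mx by age: 0, 8.19, 4.3, 3.85, 1.5, 0.02
R0 = Σ lx·mx = 17.86 → 17.860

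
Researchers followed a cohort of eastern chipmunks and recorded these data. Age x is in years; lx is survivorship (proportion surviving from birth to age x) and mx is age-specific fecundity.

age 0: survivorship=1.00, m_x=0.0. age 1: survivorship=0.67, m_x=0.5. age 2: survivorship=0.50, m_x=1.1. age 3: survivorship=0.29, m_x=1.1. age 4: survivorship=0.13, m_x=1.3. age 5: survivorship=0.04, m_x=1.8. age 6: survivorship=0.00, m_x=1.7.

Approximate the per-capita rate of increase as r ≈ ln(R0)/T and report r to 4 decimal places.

0.1552

R0 = Σ lx·mx = 0 + 0.335 + 0.55 + 0.319 + 0.169 + 0.072 + 0 = 1.445
Σ x·lx·mx = 3.428; T = 3.428/1.445 = 2.37232…
r ≈ ln(R0)/T = ln(1.445)/2.37232… = 0.155169… → 0.1552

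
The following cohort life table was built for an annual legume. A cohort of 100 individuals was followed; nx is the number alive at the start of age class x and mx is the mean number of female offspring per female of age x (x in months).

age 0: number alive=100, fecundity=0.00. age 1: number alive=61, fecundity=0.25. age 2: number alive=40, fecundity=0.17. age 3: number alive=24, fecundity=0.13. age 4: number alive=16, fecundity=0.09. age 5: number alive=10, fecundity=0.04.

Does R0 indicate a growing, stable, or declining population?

declining

lx = nx/n0 = nx/100: 1, 0.61, 0.4, 0.24, 0.16, 0.1
R0 = Σ lx·mx = 0 + 0.1525 + 0.068 + 0.0312 + 0.0144 + 0.004 = 0.2701
R0 < 1, so the population is declining.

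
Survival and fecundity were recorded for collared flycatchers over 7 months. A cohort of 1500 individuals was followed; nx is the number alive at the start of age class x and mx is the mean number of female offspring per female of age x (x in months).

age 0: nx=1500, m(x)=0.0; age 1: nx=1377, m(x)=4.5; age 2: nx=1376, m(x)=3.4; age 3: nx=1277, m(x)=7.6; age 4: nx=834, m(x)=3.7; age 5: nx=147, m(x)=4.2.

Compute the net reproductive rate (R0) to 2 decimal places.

16.19

lx = nx/n0 = nx/1500: 1, 0.918, 0.91733…, 0.85133…, 0.556, 0.098
lx·mx by age: 0, 4.131, 3.118933…, 6.470133…, 2.0572, 0.4116
R0 = Σ lx·mx = 16.188867… → 16.19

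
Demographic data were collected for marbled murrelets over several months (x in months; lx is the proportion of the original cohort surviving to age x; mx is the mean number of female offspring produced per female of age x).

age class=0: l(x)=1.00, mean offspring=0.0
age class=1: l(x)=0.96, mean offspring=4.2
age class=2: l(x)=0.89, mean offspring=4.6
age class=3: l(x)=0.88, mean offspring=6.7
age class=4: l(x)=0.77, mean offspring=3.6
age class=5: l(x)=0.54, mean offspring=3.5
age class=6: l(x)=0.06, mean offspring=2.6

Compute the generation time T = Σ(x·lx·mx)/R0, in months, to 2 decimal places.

2.73

lx·mx: 0, 4.032, 4.094, 5.896, 2.772, 1.89, 0.156 → R0 = 18.84
x·lx·mx: 0, 4.032, 8.188, 17.688, 11.088, 9.45, 0.936 → Σ = 51.382
T = 51.382 / 18.84 = 2.727282… → 2.73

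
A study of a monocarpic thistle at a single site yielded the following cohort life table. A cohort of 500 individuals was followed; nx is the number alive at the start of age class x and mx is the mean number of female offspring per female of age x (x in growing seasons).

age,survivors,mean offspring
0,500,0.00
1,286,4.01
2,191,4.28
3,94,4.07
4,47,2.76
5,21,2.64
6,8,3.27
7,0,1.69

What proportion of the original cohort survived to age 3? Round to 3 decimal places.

l_3 = n_3/n_0 = 94/500 = 0.188 → 0.188

0.188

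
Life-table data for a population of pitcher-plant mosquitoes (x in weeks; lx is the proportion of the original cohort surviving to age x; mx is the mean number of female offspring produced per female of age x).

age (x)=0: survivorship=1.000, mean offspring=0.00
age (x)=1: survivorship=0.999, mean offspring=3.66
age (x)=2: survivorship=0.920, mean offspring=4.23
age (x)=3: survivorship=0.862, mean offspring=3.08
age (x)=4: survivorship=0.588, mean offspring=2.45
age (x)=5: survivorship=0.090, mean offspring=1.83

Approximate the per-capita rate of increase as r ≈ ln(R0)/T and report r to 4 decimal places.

R0 = Σ lx·mx = 0 + 3.65634 + 3.8916 + 2.65496 + 1.4406 + 0.1647 = 11.8082
Σ x·lx·mx = 25.99032; T = 25.99032/11.8082 = 2.20104…
r ≈ ln(R0)/T = ln(11.8082)/2.20104… = 1.121649… → 1.1216

1.1216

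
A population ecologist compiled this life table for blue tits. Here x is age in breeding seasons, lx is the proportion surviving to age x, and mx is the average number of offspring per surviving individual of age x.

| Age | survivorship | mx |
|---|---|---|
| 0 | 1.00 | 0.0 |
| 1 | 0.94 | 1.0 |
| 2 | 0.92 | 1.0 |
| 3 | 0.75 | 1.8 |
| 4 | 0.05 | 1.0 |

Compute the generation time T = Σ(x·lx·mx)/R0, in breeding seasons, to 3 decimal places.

lx·mx: 0, 0.94, 0.92, 1.35, 0.05 → R0 = 3.26
x·lx·mx: 0, 0.94, 1.84, 4.05, 0.2 → Σ = 7.03
T = 7.03 / 3.26 = 2.156442… → 2.156

2.156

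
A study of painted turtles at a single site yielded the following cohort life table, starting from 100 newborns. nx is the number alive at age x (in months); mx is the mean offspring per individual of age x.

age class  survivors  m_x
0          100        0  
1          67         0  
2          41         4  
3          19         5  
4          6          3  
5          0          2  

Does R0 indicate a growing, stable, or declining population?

lx = nx/n0 = nx/100: 1, 0.67, 0.41, 0.19, 0.06, 0
R0 = Σ lx·mx = 0 + 0 + 1.64 + 0.95 + 0.18 + 0 = 2.77
R0 > 1, so the population is growing.

growing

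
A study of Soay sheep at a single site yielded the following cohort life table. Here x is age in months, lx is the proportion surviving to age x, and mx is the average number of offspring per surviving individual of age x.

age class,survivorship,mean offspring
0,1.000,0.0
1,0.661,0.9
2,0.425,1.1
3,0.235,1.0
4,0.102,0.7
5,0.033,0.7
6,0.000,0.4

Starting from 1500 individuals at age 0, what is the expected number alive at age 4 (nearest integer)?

153

Expected survivors = N0 · l_4 = 1500 × 0.102 = 153 → 153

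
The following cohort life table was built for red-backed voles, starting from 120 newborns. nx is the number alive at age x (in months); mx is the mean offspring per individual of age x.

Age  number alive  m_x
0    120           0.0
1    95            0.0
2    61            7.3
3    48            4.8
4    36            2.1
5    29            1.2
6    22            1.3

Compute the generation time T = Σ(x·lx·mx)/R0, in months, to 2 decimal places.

2.74

lx = nx/n0 = nx/120: 1, 0.79167…, 0.50833…, 0.4, 0.3, 0.24167…, 0.18333…
lx·mx: 0, 0, 3.710833…, 1.92, 0.63, 0.29…, 0.238333… → R0 = 6.789167…
x·lx·mx: 0, 0, 7.421667…, 5.76, 2.52, 1.45…, 1.43… → Σ = 18.581667…
T = 18.581667… / 6.789167… = 2.736958… → 2.74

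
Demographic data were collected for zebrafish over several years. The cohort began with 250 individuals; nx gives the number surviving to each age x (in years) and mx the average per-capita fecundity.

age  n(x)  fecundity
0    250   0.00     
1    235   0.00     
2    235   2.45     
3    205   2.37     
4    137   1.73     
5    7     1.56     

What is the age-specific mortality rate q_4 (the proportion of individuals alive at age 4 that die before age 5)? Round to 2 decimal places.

lx = nx/n0 = nx/250: 1, 0.94, 0.94, 0.82, 0.548, 0.028
q_4 = (l_4 − l_5) / l_4 = (0.548 − 0.028) / 0.548
     = 0.52 / 0.548 = 0.948905… → 0.95

0.95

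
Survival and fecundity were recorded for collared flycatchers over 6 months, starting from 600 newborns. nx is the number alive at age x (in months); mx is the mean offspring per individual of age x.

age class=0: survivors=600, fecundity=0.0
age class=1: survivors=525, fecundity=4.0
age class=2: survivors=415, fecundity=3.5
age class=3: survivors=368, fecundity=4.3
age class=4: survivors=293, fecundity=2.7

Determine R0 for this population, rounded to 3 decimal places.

lx = nx/n0 = nx/600: 1, 0.875, 0.69167…, 0.61333…, 0.48833…
lx·mx by age: 0, 3.5, 2.420833…, 2.637333…, 1.3185…
R0 = Σ lx·mx = 9.876667… → 9.877

9.877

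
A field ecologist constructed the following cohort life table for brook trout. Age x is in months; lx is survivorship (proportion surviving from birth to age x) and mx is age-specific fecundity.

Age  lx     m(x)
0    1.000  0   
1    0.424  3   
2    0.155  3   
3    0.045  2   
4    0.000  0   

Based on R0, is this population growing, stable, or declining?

R0 = Σ lx·mx = 0 + 1.272 + 0.465 + 0.09 + 0 = 1.827
R0 > 1, so the population is growing.

growing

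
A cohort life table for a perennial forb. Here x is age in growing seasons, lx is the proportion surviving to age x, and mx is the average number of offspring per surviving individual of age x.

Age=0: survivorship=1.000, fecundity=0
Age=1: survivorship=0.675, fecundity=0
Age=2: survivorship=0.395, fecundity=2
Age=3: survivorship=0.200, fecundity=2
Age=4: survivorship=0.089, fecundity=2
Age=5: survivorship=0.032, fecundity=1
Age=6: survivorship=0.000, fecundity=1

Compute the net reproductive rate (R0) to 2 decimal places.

lx·mx by age: 0, 0, 0.79, 0.4, 0.178, 0.032, 0
R0 = Σ lx·mx = 1.4 → 1.40

1.40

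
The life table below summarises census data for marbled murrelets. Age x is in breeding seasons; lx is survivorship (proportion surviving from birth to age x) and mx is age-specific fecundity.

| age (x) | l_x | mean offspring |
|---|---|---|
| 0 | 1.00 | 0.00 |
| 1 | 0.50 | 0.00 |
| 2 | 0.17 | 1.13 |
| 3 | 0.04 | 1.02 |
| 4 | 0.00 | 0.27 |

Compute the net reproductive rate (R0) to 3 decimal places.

0.233

lx·mx by age: 0, 0, 0.1921, 0.0408, 0
R0 = Σ lx·mx = 0.2329 → 0.233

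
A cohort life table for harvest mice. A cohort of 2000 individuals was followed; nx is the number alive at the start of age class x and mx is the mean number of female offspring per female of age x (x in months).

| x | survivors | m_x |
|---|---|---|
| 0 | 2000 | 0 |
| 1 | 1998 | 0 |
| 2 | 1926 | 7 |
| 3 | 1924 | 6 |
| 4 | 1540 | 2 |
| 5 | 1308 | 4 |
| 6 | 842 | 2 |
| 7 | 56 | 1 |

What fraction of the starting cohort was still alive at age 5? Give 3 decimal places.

l_5 = n_5/n_0 = 1308/2000 = 0.654 → 0.654

0.654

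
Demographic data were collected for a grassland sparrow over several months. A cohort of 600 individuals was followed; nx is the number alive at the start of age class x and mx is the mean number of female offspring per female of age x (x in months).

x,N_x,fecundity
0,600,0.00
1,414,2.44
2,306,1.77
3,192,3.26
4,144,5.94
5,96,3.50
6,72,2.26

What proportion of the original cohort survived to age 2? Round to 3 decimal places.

0.510

l_2 = n_2/n_0 = 306/600 = 0.51 → 0.510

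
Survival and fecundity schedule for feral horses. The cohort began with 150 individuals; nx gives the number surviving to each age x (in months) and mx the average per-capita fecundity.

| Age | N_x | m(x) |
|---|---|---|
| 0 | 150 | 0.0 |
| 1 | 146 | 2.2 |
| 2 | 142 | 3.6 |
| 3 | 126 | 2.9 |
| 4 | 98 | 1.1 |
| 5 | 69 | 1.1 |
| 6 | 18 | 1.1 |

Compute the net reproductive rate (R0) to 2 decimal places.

lx = nx/n0 = nx/150: 1, 0.97333…, 0.94667…, 0.84, 0.65333…, 0.46, 0.12
lx·mx by age: 0, 2.141333…, 3.408…, 2.436, 0.718667…, 0.506, 0.132
R0 = Σ lx·mx = 9.342… → 9.34

9.34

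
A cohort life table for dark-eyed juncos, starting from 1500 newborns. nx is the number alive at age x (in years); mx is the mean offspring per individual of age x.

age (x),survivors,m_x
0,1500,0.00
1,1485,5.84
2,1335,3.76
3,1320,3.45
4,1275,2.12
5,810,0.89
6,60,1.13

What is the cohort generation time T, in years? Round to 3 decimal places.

lx = nx/n0 = nx/1500: 1, 0.99, 0.89, 0.88, 0.85, 0.54, 0.04
lx·mx: 0, 5.7816, 3.3464, 3.036, 1.802, 0.4806, 0.0452 → R0 = 14.4918
x·lx·mx: 0, 5.7816, 6.6928, 9.108, 7.208, 2.403, 0.2712 → Σ = 31.4646
T = 31.4646 / 14.4918 = 2.1712… → 2.171

2.171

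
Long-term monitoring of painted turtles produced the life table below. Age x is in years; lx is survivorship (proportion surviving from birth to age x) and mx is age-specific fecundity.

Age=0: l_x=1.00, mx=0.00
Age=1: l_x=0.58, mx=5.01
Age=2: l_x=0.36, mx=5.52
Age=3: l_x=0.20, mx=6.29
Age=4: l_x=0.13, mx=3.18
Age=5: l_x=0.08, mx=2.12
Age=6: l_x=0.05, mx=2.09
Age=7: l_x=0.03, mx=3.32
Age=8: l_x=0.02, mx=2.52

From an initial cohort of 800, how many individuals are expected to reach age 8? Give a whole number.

16

Expected survivors = N0 · l_8 = 800 × 0.02 = 16 → 16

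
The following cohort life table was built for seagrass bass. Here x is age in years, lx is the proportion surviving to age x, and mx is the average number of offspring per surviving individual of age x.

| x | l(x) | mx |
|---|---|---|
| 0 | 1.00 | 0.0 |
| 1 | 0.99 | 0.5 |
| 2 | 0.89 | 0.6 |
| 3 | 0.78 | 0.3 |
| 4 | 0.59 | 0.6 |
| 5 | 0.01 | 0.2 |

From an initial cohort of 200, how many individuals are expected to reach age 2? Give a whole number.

Expected survivors = N0 · l_2 = 200 × 0.89 = 178 → 178

178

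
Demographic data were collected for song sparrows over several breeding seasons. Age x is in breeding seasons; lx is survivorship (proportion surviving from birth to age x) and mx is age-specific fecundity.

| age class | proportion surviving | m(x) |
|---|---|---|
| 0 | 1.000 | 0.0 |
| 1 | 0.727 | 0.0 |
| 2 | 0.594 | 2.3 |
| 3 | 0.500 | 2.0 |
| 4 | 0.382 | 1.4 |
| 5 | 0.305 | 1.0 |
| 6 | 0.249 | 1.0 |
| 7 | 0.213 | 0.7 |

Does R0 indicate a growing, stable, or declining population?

R0 = Σ lx·mx = 0 + 0 + 1.3662 + 1 + 0.5348 + 0.305 + 0.249 + 0.1491 = 3.6041
R0 > 1, so the population is growing.

growing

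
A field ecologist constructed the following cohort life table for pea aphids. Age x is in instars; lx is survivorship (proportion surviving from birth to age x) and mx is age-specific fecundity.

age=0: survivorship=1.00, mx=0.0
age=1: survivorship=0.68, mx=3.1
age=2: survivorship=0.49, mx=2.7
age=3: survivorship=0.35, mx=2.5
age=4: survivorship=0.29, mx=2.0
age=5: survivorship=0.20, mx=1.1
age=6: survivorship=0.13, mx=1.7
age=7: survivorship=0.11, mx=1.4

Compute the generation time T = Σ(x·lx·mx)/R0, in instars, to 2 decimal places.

lx·mx: 0, 2.108, 1.323, 0.875, 0.58, 0.22, 0.221, 0.154 → R0 = 5.481
x·lx·mx: 0, 2.108, 2.646, 2.625, 2.32, 1.1, 1.326, 1.078 → Σ = 13.203
T = 13.203 / 5.481 = 2.408867… → 2.41

2.41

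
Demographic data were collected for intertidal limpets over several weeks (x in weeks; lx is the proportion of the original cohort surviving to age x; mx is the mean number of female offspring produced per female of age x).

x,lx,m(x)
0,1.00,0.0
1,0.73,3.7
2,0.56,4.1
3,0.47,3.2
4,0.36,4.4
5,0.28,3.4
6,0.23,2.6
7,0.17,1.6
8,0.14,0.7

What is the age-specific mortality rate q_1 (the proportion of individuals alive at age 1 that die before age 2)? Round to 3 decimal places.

0.233

q_1 = (l_1 − l_2) / l_1 = (0.73 − 0.56) / 0.73
     = 0.17 / 0.73 = 0.232877… → 0.233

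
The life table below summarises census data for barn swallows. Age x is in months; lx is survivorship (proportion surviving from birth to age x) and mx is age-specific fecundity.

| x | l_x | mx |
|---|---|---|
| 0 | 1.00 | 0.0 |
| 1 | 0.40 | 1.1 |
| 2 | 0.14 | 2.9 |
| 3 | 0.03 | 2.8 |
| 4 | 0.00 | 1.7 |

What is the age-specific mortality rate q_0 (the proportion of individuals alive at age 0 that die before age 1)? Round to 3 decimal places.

0.600

q_0 = (l_0 − l_1) / l_0 = (1 − 0.4) / 1
     = 0.6 / 1 = 0.6 → 0.600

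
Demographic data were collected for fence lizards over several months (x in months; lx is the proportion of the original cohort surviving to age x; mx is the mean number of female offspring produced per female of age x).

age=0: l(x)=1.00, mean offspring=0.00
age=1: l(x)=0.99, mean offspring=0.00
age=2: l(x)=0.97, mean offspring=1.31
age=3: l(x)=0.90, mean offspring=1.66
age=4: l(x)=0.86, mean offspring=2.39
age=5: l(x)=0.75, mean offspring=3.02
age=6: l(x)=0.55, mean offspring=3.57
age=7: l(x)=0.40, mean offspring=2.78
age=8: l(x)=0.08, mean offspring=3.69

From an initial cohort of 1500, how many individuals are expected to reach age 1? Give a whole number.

1485

Expected survivors = N0 · l_1 = 1500 × 0.99 = 1485 → 1485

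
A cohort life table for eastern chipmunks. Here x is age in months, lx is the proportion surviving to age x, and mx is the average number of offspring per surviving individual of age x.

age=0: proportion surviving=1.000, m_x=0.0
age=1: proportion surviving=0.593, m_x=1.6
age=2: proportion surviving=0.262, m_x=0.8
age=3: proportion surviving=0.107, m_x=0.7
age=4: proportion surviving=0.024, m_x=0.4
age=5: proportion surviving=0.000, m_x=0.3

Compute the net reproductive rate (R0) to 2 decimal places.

1.24

lx·mx by age: 0, 0.9488, 0.2096, 0.0749, 0.0096, 0
R0 = Σ lx·mx = 1.2429 → 1.24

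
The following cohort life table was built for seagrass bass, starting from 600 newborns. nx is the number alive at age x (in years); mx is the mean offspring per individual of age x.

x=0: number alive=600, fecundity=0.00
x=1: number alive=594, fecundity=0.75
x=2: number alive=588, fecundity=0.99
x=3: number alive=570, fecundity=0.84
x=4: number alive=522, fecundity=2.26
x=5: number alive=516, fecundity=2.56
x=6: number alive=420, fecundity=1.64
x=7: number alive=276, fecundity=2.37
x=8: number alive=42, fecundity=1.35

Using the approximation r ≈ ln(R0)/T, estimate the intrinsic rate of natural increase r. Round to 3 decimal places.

lx = nx/n0 = nx/600: 1, 0.99, 0.98, 0.95, 0.87, 0.86, 0.7, 0.46, 0.07
R0 = Σ lx·mx = 0 + 0.7425 + 0.9702 + 0.798 + 1.9662 + 2.2016 + 1.148 + 1.0902 + 0.0945 = 9.0112
Σ x·lx·mx = 39.2251; T = 39.2251/9.0112 = 4.35293…
r ≈ ln(R0)/T = ln(9.0112)/4.35293… = 0.50506… → 0.505

0.505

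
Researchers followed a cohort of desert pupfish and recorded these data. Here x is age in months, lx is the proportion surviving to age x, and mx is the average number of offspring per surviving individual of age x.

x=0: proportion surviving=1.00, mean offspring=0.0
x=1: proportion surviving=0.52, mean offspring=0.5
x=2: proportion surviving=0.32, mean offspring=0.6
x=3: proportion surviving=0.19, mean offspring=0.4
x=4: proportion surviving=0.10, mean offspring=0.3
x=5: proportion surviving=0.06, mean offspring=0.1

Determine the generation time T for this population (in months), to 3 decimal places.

1.812

lx·mx: 0, 0.26, 0.192, 0.076, 0.03, 0.006 → R0 = 0.564
x·lx·mx: 0, 0.26, 0.384, 0.228, 0.12, 0.03 → Σ = 1.022
T = 1.022 / 0.564 = 1.812057… → 1.812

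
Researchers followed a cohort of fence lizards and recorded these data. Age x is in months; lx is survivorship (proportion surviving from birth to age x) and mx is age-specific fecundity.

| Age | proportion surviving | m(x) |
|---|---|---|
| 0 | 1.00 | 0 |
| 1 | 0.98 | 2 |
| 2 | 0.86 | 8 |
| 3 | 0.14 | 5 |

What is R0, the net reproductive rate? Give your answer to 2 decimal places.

lx·mx by age: 0, 1.96, 6.88, 0.7
R0 = Σ lx·mx = 9.54 → 9.54

9.54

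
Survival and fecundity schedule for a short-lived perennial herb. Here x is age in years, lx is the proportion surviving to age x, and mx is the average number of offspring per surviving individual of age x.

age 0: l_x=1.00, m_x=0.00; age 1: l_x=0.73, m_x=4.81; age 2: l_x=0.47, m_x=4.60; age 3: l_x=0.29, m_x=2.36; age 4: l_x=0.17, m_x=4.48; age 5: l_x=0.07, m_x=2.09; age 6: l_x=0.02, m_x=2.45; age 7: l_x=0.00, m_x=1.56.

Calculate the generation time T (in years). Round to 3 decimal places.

1.909

lx·mx: 0, 3.5113, 2.162, 0.6844, 0.7616, 0.1463, 0.049, 0 → R0 = 7.3146
x·lx·mx: 0, 3.5113, 4.324, 2.0532, 3.0464, 0.7315, 0.294, 0 → Σ = 13.9604
T = 13.9604 / 7.3146 = 1.908566… → 1.909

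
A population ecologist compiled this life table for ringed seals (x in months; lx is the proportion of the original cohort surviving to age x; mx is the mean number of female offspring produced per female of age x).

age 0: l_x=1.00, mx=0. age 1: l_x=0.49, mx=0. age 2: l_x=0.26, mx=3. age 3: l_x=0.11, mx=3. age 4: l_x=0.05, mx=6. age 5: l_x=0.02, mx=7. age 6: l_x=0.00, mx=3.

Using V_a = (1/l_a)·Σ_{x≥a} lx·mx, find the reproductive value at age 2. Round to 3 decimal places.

5.962

lx·mx for x ≥ 2: 0.78, 0.33, 0.3, 0.14, 0 → sum = 1.55
V_2 = 1.55 / l_2 = 1.55 / 0.26 = 5.961538… → 5.962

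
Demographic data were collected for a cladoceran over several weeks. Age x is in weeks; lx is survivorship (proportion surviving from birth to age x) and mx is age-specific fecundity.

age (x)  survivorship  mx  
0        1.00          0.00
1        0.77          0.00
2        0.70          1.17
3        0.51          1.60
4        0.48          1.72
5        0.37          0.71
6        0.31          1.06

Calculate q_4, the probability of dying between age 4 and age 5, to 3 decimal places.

0.229

q_4 = (l_4 − l_5) / l_4 = (0.48 − 0.37) / 0.48
     = 0.11 / 0.48 = 0.229167… → 0.229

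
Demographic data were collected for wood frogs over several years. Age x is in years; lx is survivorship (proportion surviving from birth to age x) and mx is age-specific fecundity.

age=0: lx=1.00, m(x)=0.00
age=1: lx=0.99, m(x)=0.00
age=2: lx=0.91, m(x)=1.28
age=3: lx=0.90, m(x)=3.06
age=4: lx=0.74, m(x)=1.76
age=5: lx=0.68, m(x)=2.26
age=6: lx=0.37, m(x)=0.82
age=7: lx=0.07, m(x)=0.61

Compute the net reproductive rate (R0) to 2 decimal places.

lx·mx by age: 0, 0, 1.1648, 2.754, 1.3024, 1.5368, 0.3034, 0.0427
R0 = Σ lx·mx = 7.1041 → 7.10

7.10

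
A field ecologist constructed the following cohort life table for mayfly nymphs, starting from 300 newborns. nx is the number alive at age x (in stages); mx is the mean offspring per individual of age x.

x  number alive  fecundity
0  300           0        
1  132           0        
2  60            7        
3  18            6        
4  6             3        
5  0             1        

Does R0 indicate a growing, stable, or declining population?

growing

lx = nx/n0 = nx/300: 1, 0.44, 0.2, 0.06, 0.02, 0
R0 = Σ lx·mx = 0 + 0 + 1.4 + 0.36 + 0.06 + 0 = 1.82
R0 > 1, so the population is growing.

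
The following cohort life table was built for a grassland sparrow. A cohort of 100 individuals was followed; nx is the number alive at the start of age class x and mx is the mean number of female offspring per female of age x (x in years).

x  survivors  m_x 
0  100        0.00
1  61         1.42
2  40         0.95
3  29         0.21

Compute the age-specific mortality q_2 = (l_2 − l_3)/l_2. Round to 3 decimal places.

lx = nx/n0 = nx/100: 1, 0.61, 0.4, 0.29
q_2 = (l_2 − l_3) / l_2 = (0.4 − 0.29) / 0.4
     = 0.11 / 0.4 = 0.275 → 0.275

0.275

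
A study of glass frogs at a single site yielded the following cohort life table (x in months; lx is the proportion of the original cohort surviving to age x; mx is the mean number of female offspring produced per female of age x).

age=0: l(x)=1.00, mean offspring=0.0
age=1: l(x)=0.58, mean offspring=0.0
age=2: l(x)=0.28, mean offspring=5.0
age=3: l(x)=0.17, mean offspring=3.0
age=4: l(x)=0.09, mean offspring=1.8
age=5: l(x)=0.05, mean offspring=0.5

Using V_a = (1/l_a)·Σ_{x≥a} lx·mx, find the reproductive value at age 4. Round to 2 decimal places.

lx·mx for x ≥ 4: 0.162, 0.025 → sum = 0.187
V_4 = 0.187 / l_4 = 0.187 / 0.09 = 2.077778… → 2.08

2.08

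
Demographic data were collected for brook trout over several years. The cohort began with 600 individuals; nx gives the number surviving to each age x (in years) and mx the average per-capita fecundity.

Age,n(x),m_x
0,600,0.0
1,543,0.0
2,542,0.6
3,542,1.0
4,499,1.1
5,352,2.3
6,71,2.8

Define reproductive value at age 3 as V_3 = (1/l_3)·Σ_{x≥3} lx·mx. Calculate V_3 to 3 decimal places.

lx = nx/n0 = nx/600: 1, 0.905, 0.90333…, 0.90333…, 0.83167…, 0.58667…, 0.11833…
lx·mx for x ≥ 3: 0.903333…, 0.914833…, 1.349333…, 0.331333… → sum = 3.498833…
V_3 = 3.498833… / l_3 = 3.498833… / 0.903333… = 3.873247… → 3.873

3.873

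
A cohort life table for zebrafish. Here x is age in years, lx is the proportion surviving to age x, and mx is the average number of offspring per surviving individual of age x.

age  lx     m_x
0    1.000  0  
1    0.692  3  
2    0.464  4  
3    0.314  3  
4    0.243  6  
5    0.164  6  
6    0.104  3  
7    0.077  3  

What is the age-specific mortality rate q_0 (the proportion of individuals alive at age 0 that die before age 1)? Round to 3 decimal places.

q_0 = (l_0 − l_1) / l_0 = (1 − 0.692) / 1
     = 0.308 / 1 = 0.308 → 0.308

0.308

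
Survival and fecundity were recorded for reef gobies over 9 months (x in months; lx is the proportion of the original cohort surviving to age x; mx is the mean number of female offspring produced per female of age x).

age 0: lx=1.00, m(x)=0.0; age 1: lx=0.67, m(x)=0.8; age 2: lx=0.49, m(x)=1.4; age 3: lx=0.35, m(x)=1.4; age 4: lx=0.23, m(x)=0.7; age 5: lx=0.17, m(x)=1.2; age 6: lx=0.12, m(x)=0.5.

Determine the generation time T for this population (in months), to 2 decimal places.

lx·mx: 0, 0.536, 0.686, 0.49, 0.161, 0.204, 0.06 → R0 = 2.137
x·lx·mx: 0, 0.536, 1.372, 1.47, 0.644, 1.02, 0.36 → Σ = 5.402
T = 5.402 / 2.137 = 2.527843… → 2.53

2.53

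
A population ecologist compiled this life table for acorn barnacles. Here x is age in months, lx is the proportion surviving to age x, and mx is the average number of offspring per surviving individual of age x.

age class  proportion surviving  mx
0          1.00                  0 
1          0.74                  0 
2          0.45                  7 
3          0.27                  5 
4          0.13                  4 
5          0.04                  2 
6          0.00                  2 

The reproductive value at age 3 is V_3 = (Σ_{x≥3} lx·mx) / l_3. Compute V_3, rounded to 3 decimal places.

7.222

lx·mx for x ≥ 3: 1.35, 0.52, 0.08, 0 → sum = 1.95
V_3 = 1.95 / l_3 = 1.95 / 0.27 = 7.222222… → 7.222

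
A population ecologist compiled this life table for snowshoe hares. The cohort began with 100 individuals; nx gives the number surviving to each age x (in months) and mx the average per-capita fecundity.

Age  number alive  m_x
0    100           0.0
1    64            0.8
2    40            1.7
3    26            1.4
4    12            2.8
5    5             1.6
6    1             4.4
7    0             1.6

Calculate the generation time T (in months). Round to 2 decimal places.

lx = nx/n0 = nx/100: 1, 0.64, 0.4, 0.26, 0.12, 0.05, 0.01, 0
lx·mx: 0, 0.512, 0.68, 0.364, 0.336, 0.08, 0.044, 0 → R0 = 2.016
x·lx·mx: 0, 0.512, 1.36, 1.092, 1.344, 0.4, 0.264, 0 → Σ = 4.972
T = 4.972 / 2.016 = 2.46627… → 2.47

2.47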